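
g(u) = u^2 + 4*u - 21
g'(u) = 2*u + 4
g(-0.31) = -22.14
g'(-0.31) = 3.38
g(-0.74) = -23.41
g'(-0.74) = 2.52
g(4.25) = 14.06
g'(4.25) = 12.50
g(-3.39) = -23.07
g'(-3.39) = -2.78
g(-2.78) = -24.39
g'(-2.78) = -1.56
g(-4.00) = -21.00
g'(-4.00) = -4.00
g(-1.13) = -24.24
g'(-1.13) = 1.74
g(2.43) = -5.38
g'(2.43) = 8.86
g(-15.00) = 144.00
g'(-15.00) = -26.00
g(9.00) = 96.00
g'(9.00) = 22.00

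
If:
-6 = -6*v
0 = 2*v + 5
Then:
No Solution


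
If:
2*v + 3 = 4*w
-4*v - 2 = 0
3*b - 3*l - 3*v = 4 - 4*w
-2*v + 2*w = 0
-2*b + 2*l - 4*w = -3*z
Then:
No Solution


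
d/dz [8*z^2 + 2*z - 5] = 16*z + 2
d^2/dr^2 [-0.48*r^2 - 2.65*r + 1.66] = -0.960000000000000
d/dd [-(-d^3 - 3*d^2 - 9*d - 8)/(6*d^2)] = (d^3 - 9*d - 16)/(6*d^3)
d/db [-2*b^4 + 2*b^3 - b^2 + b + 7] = -8*b^3 + 6*b^2 - 2*b + 1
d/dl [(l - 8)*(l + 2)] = 2*l - 6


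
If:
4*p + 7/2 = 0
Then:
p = -7/8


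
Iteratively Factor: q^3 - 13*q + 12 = (q - 1)*(q^2 + q - 12) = (q - 3)*(q - 1)*(q + 4)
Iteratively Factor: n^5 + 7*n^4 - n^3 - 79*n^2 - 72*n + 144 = (n + 4)*(n^4 + 3*n^3 - 13*n^2 - 27*n + 36) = (n + 4)^2*(n^3 - n^2 - 9*n + 9) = (n + 3)*(n + 4)^2*(n^2 - 4*n + 3) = (n - 3)*(n + 3)*(n + 4)^2*(n - 1)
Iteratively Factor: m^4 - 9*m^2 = (m - 3)*(m^3 + 3*m^2) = m*(m - 3)*(m^2 + 3*m) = m*(m - 3)*(m + 3)*(m)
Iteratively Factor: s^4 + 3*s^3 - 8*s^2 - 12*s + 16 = (s - 1)*(s^3 + 4*s^2 - 4*s - 16) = (s - 1)*(s + 2)*(s^2 + 2*s - 8) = (s - 2)*(s - 1)*(s + 2)*(s + 4)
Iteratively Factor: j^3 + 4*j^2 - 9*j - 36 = (j + 4)*(j^2 - 9) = (j + 3)*(j + 4)*(j - 3)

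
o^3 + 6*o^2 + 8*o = o*(o + 2)*(o + 4)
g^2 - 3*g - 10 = (g - 5)*(g + 2)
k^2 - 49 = (k - 7)*(k + 7)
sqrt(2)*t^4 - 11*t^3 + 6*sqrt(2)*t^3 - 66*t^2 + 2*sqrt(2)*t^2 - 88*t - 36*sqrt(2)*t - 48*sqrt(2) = (t + 2)*(t + 4)*(t - 6*sqrt(2))*(sqrt(2)*t + 1)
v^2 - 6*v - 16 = (v - 8)*(v + 2)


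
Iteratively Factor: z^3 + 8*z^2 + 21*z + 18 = (z + 3)*(z^2 + 5*z + 6) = (z + 3)^2*(z + 2)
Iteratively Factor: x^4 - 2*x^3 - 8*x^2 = (x)*(x^3 - 2*x^2 - 8*x) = x*(x + 2)*(x^2 - 4*x) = x*(x - 4)*(x + 2)*(x)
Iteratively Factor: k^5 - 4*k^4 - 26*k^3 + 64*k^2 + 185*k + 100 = (k + 1)*(k^4 - 5*k^3 - 21*k^2 + 85*k + 100) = (k - 5)*(k + 1)*(k^3 - 21*k - 20) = (k - 5)^2*(k + 1)*(k^2 + 5*k + 4) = (k - 5)^2*(k + 1)^2*(k + 4)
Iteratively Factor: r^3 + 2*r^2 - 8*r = (r + 4)*(r^2 - 2*r) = r*(r + 4)*(r - 2)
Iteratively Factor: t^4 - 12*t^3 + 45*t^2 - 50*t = (t - 2)*(t^3 - 10*t^2 + 25*t) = t*(t - 2)*(t^2 - 10*t + 25) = t*(t - 5)*(t - 2)*(t - 5)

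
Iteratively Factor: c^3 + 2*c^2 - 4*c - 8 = (c + 2)*(c^2 - 4) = (c - 2)*(c + 2)*(c + 2)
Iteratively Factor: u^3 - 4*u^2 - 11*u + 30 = (u - 5)*(u^2 + u - 6) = (u - 5)*(u - 2)*(u + 3)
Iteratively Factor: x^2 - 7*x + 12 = (x - 4)*(x - 3)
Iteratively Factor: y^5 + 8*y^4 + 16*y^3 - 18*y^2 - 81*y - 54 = (y + 3)*(y^4 + 5*y^3 + y^2 - 21*y - 18) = (y - 2)*(y + 3)*(y^3 + 7*y^2 + 15*y + 9) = (y - 2)*(y + 1)*(y + 3)*(y^2 + 6*y + 9) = (y - 2)*(y + 1)*(y + 3)^2*(y + 3)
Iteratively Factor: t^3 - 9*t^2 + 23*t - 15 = (t - 1)*(t^2 - 8*t + 15) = (t - 3)*(t - 1)*(t - 5)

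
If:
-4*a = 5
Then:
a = -5/4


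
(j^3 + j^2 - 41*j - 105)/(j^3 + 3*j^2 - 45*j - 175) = (j + 3)/(j + 5)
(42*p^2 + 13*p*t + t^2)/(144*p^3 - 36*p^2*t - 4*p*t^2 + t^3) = (7*p + t)/(24*p^2 - 10*p*t + t^2)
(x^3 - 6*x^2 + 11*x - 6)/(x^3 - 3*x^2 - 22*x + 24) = (x^2 - 5*x + 6)/(x^2 - 2*x - 24)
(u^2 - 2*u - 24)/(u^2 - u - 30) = (u + 4)/(u + 5)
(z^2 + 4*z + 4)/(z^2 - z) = (z^2 + 4*z + 4)/(z*(z - 1))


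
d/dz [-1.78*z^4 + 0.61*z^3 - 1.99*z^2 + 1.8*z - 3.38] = -7.12*z^3 + 1.83*z^2 - 3.98*z + 1.8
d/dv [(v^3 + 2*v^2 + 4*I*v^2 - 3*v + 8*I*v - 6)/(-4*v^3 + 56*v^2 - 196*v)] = (2*v^3*(4 + I) + 2*v^2*(2 + 11*I) - 9*v + 21)/(2*v^2*(v^3 - 21*v^2 + 147*v - 343))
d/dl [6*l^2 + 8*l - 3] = 12*l + 8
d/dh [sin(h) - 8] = cos(h)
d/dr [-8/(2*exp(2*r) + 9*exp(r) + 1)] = (32*exp(r) + 72)*exp(r)/(2*exp(2*r) + 9*exp(r) + 1)^2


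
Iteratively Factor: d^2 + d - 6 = (d + 3)*(d - 2)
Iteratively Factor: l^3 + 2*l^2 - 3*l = (l + 3)*(l^2 - l) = l*(l + 3)*(l - 1)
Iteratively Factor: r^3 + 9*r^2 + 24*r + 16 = (r + 1)*(r^2 + 8*r + 16) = (r + 1)*(r + 4)*(r + 4)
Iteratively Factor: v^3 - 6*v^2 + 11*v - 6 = (v - 3)*(v^2 - 3*v + 2) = (v - 3)*(v - 2)*(v - 1)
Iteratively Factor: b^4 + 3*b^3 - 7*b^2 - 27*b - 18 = (b + 3)*(b^3 - 7*b - 6) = (b - 3)*(b + 3)*(b^2 + 3*b + 2) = (b - 3)*(b + 1)*(b + 3)*(b + 2)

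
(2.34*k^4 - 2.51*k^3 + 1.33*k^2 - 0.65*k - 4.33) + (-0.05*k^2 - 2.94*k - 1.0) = 2.34*k^4 - 2.51*k^3 + 1.28*k^2 - 3.59*k - 5.33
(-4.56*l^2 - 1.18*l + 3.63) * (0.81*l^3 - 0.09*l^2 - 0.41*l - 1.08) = -3.6936*l^5 - 0.5454*l^4 + 4.9161*l^3 + 5.0819*l^2 - 0.2139*l - 3.9204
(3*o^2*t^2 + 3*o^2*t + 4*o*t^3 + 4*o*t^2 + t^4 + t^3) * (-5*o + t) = -15*o^3*t^2 - 15*o^3*t - 17*o^2*t^3 - 17*o^2*t^2 - o*t^4 - o*t^3 + t^5 + t^4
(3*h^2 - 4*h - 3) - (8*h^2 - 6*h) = -5*h^2 + 2*h - 3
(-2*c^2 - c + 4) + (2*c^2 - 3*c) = 4 - 4*c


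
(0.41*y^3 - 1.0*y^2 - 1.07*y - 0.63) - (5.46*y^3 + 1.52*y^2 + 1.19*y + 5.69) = -5.05*y^3 - 2.52*y^2 - 2.26*y - 6.32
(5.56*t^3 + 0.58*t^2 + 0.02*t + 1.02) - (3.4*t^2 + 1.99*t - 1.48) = 5.56*t^3 - 2.82*t^2 - 1.97*t + 2.5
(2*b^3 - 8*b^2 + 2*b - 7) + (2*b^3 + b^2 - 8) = 4*b^3 - 7*b^2 + 2*b - 15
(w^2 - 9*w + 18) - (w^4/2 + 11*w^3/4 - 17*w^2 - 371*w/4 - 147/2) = -w^4/2 - 11*w^3/4 + 18*w^2 + 335*w/4 + 183/2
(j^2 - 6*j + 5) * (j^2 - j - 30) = j^4 - 7*j^3 - 19*j^2 + 175*j - 150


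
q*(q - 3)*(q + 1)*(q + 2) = q^4 - 7*q^2 - 6*q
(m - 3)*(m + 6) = m^2 + 3*m - 18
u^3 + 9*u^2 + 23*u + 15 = (u + 1)*(u + 3)*(u + 5)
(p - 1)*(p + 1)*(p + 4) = p^3 + 4*p^2 - p - 4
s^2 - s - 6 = (s - 3)*(s + 2)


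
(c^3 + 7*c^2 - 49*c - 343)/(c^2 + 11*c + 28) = (c^2 - 49)/(c + 4)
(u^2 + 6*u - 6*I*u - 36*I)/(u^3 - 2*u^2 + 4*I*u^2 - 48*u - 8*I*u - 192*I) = (u - 6*I)/(u^2 + 4*u*(-2 + I) - 32*I)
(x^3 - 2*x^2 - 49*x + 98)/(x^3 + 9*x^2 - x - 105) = (x^2 - 9*x + 14)/(x^2 + 2*x - 15)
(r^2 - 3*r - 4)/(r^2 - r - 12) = (r + 1)/(r + 3)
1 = 1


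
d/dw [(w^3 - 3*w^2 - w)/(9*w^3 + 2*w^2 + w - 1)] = (29*w^4 + 20*w^3 - 4*w^2 + 6*w + 1)/(81*w^6 + 36*w^5 + 22*w^4 - 14*w^3 - 3*w^2 - 2*w + 1)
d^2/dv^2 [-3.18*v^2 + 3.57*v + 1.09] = -6.36000000000000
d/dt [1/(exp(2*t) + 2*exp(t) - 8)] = -2*(exp(t) + 1)*exp(t)/(exp(2*t) + 2*exp(t) - 8)^2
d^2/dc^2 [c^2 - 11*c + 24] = 2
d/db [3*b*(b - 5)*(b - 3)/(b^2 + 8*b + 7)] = 3*(b^4 + 16*b^3 - 58*b^2 - 112*b + 105)/(b^4 + 16*b^3 + 78*b^2 + 112*b + 49)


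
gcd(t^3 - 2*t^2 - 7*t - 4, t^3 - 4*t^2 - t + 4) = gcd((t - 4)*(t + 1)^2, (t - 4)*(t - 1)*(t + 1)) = t^2 - 3*t - 4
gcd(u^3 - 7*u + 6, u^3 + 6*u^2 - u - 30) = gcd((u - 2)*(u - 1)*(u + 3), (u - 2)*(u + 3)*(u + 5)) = u^2 + u - 6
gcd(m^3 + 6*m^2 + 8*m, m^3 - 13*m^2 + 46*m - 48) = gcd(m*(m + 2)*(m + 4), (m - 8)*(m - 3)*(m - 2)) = 1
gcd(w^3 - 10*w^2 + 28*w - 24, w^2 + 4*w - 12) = w - 2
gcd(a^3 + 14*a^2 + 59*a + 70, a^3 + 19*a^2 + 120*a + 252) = a + 7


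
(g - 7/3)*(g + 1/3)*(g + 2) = g^3 - 43*g/9 - 14/9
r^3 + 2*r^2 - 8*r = r*(r - 2)*(r + 4)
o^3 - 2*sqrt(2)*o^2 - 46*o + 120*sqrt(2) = (o - 4*sqrt(2))*(o - 3*sqrt(2))*(o + 5*sqrt(2))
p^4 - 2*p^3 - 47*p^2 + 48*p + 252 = (p - 7)*(p - 3)*(p + 2)*(p + 6)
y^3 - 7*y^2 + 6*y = y*(y - 6)*(y - 1)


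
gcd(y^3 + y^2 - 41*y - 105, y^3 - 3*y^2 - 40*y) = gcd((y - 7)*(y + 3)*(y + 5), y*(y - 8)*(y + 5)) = y + 5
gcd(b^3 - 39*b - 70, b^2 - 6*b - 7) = b - 7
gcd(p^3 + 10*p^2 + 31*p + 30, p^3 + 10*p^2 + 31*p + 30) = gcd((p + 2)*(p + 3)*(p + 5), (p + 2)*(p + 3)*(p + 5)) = p^3 + 10*p^2 + 31*p + 30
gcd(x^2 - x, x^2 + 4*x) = x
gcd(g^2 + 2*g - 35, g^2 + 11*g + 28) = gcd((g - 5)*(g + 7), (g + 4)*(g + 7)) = g + 7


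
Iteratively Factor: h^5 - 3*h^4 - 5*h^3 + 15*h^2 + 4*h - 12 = (h + 2)*(h^4 - 5*h^3 + 5*h^2 + 5*h - 6) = (h - 3)*(h + 2)*(h^3 - 2*h^2 - h + 2) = (h - 3)*(h + 1)*(h + 2)*(h^2 - 3*h + 2) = (h - 3)*(h - 1)*(h + 1)*(h + 2)*(h - 2)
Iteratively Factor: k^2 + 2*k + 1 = (k + 1)*(k + 1)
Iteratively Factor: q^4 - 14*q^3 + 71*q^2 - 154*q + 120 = (q - 5)*(q^3 - 9*q^2 + 26*q - 24) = (q - 5)*(q - 3)*(q^2 - 6*q + 8) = (q - 5)*(q - 4)*(q - 3)*(q - 2)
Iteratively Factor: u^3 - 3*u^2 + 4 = (u - 2)*(u^2 - u - 2) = (u - 2)^2*(u + 1)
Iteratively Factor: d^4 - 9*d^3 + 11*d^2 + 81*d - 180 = (d - 5)*(d^3 - 4*d^2 - 9*d + 36) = (d - 5)*(d - 3)*(d^2 - d - 12) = (d - 5)*(d - 4)*(d - 3)*(d + 3)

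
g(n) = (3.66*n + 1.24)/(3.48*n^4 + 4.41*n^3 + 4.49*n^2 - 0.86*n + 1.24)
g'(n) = (3.66*n + 1.24)*(-13.92*n^3 - 13.23*n^2 - 8.98*n + 0.86)/(3.48*n^4 + 4.41*n^3 + 4.49*n^2 - 0.86*n + 1.24)^2 + 3.66/(3.48*n^4 + 4.41*n^3 + 4.49*n^2 - 0.86*n + 1.24) = (-38.2104*n^4 - 49.542*n^3 - 32.8386*n^2 - 11.1352*n + 5.6048)/(12.1104*n^8 + 30.6936*n^7 + 50.6985*n^6 + 33.6162*n^5 + 21.2053*n^4 + 3.214*n^3 + 11.8748*n^2 - 2.1328*n + 1.5376)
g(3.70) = 0.02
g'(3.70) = -0.01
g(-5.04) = -0.01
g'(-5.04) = -0.01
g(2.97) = 0.03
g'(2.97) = -0.03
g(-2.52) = -0.08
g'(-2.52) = -0.09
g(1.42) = 0.18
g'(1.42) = -0.29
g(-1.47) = -0.29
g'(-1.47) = -0.34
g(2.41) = 0.05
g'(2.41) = -0.05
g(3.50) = 0.02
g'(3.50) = -0.01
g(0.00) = 1.00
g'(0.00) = 3.65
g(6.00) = 0.00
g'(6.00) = -0.00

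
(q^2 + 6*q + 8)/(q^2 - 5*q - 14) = (q + 4)/(q - 7)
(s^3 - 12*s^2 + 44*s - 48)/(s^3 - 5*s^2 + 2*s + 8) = (s - 6)/(s + 1)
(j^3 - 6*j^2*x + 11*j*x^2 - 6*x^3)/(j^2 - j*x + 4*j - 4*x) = (j^2 - 5*j*x + 6*x^2)/(j + 4)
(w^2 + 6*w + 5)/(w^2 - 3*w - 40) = (w + 1)/(w - 8)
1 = 1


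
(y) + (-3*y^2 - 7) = -3*y^2 + y - 7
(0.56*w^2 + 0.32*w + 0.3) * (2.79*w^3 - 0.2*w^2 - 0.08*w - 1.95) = 1.5624*w^5 + 0.7808*w^4 + 0.7282*w^3 - 1.1776*w^2 - 0.648*w - 0.585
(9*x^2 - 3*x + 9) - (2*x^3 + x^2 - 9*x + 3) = -2*x^3 + 8*x^2 + 6*x + 6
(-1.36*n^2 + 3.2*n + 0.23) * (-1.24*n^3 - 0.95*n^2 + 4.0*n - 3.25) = 1.6864*n^5 - 2.676*n^4 - 8.7652*n^3 + 17.0015*n^2 - 9.48*n - 0.7475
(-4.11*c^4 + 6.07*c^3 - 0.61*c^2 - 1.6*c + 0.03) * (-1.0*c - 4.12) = 4.11*c^5 + 10.8632*c^4 - 24.3984*c^3 + 4.1132*c^2 + 6.562*c - 0.1236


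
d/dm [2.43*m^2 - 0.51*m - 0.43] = 4.86*m - 0.51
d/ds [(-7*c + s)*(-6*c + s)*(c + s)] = 29*c^2 - 24*c*s + 3*s^2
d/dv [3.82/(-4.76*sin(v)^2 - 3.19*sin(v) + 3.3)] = (36.3664*sin(v) + 12.1858)*cos(v)/(4.76*sin(v)^2 + 3.19*sin(v) - 3.3)^2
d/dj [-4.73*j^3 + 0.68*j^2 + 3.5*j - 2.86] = -14.19*j^2 + 1.36*j + 3.5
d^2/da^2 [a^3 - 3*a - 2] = 6*a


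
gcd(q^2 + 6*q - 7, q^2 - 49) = q + 7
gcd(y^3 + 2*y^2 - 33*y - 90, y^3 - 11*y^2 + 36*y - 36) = y - 6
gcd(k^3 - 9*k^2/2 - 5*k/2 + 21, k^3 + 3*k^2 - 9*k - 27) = k - 3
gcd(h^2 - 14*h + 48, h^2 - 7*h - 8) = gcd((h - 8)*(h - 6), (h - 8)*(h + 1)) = h - 8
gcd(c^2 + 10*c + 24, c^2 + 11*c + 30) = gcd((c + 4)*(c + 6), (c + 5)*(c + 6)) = c + 6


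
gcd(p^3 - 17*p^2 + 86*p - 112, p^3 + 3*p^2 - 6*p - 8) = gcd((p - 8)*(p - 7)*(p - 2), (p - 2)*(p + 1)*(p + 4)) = p - 2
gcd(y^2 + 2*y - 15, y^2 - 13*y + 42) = 1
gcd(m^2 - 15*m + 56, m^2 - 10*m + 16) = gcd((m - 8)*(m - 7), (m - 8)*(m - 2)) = m - 8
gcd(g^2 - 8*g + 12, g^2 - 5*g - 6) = g - 6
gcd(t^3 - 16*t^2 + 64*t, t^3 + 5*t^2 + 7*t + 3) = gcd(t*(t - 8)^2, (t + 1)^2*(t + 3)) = 1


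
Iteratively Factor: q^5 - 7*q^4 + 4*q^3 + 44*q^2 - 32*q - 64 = (q + 2)*(q^4 - 9*q^3 + 22*q^2 - 32) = (q + 1)*(q + 2)*(q^3 - 10*q^2 + 32*q - 32) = (q - 4)*(q + 1)*(q + 2)*(q^2 - 6*q + 8) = (q - 4)^2*(q + 1)*(q + 2)*(q - 2)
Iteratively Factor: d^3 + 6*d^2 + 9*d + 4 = (d + 1)*(d^2 + 5*d + 4) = (d + 1)^2*(d + 4)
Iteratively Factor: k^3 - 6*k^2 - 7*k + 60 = (k - 5)*(k^2 - k - 12) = (k - 5)*(k - 4)*(k + 3)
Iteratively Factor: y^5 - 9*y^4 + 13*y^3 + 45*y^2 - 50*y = (y + 2)*(y^4 - 11*y^3 + 35*y^2 - 25*y) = (y - 5)*(y + 2)*(y^3 - 6*y^2 + 5*y) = (y - 5)^2*(y + 2)*(y^2 - y) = (y - 5)^2*(y - 1)*(y + 2)*(y)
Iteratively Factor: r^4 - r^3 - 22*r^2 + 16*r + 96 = (r + 4)*(r^3 - 5*r^2 - 2*r + 24) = (r - 3)*(r + 4)*(r^2 - 2*r - 8) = (r - 3)*(r + 2)*(r + 4)*(r - 4)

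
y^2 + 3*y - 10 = (y - 2)*(y + 5)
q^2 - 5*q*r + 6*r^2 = (q - 3*r)*(q - 2*r)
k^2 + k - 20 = (k - 4)*(k + 5)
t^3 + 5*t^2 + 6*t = t*(t + 2)*(t + 3)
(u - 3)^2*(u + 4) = u^3 - 2*u^2 - 15*u + 36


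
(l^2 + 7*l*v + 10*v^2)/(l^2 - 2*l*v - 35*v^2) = (-l - 2*v)/(-l + 7*v)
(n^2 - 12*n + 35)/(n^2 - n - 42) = (n - 5)/(n + 6)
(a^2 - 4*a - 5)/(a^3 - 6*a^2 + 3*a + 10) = 1/(a - 2)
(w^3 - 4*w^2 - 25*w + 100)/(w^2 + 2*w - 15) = (w^2 - 9*w + 20)/(w - 3)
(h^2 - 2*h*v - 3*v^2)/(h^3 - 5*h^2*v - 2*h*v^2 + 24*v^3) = (-h - v)/(-h^2 + 2*h*v + 8*v^2)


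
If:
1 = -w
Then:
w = -1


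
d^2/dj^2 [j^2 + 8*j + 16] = 2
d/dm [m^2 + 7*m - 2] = 2*m + 7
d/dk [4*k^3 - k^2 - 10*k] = 12*k^2 - 2*k - 10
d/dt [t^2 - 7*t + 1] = 2*t - 7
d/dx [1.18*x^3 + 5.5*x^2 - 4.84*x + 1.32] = 3.54*x^2 + 11.0*x - 4.84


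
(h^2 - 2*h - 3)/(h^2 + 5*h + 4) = (h - 3)/(h + 4)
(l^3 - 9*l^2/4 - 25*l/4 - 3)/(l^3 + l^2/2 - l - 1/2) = (4*l^2 - 13*l - 12)/(2*(2*l^2 - l - 1))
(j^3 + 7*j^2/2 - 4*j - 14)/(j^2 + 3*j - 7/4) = 2*(j^2 - 4)/(2*j - 1)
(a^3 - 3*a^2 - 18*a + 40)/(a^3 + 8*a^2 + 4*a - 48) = (a - 5)/(a + 6)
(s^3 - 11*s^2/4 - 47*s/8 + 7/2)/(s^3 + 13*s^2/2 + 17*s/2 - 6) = (s^2 - 9*s/4 - 7)/(s^2 + 7*s + 12)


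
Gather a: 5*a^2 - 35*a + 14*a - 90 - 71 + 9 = 5*a^2 - 21*a - 152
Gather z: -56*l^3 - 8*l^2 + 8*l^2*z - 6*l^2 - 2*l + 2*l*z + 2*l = -56*l^3 - 14*l^2 + z*(8*l^2 + 2*l)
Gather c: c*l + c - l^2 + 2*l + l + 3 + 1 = c*(l + 1) - l^2 + 3*l + 4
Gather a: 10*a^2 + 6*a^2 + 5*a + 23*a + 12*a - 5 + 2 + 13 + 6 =16*a^2 + 40*a + 16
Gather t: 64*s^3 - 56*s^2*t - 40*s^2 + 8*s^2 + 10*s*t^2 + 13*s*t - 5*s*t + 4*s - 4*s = 64*s^3 - 32*s^2 + 10*s*t^2 + t*(-56*s^2 + 8*s)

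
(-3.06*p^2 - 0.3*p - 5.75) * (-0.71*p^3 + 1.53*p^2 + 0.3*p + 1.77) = 2.1726*p^5 - 4.4688*p^4 + 2.7055*p^3 - 14.3037*p^2 - 2.256*p - 10.1775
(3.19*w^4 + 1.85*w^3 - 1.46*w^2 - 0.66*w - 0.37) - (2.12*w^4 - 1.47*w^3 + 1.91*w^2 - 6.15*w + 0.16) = 1.07*w^4 + 3.32*w^3 - 3.37*w^2 + 5.49*w - 0.53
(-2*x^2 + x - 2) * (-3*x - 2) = 6*x^3 + x^2 + 4*x + 4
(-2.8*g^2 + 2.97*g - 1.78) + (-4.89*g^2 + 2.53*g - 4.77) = -7.69*g^2 + 5.5*g - 6.55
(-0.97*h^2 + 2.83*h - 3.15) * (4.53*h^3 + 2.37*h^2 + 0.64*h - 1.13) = -4.3941*h^5 + 10.521*h^4 - 8.1832*h^3 - 4.5582*h^2 - 5.2139*h + 3.5595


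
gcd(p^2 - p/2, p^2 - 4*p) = p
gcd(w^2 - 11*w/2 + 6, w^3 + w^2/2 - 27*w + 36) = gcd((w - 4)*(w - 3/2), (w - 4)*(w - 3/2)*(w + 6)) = w^2 - 11*w/2 + 6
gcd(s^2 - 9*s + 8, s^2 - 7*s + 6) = s - 1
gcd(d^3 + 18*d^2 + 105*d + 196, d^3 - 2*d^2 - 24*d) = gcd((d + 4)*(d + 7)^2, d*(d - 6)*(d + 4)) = d + 4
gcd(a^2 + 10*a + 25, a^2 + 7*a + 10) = a + 5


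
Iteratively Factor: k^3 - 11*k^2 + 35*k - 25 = (k - 5)*(k^2 - 6*k + 5) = (k - 5)*(k - 1)*(k - 5)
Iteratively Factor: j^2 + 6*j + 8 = (j + 2)*(j + 4)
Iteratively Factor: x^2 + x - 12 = (x - 3)*(x + 4)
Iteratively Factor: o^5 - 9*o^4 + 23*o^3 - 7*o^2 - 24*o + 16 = (o - 4)*(o^4 - 5*o^3 + 3*o^2 + 5*o - 4) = (o - 4)*(o - 1)*(o^3 - 4*o^2 - o + 4) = (o - 4)^2*(o - 1)*(o^2 - 1) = (o - 4)^2*(o - 1)^2*(o + 1)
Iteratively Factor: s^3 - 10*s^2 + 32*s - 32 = (s - 4)*(s^2 - 6*s + 8) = (s - 4)*(s - 2)*(s - 4)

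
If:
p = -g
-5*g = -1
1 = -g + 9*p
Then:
No Solution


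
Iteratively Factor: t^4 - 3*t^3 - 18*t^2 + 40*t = (t)*(t^3 - 3*t^2 - 18*t + 40) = t*(t - 5)*(t^2 + 2*t - 8) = t*(t - 5)*(t + 4)*(t - 2)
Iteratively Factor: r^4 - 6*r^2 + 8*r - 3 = (r - 1)*(r^3 + r^2 - 5*r + 3) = (r - 1)*(r + 3)*(r^2 - 2*r + 1) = (r - 1)^2*(r + 3)*(r - 1)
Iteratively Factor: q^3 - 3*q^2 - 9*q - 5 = (q + 1)*(q^2 - 4*q - 5) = (q + 1)^2*(q - 5)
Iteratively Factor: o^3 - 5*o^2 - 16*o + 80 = (o + 4)*(o^2 - 9*o + 20) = (o - 4)*(o + 4)*(o - 5)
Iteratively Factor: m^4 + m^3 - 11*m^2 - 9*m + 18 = (m - 1)*(m^3 + 2*m^2 - 9*m - 18) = (m - 3)*(m - 1)*(m^2 + 5*m + 6) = (m - 3)*(m - 1)*(m + 2)*(m + 3)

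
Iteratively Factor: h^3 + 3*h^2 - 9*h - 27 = (h + 3)*(h^2 - 9) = (h - 3)*(h + 3)*(h + 3)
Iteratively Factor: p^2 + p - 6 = (p + 3)*(p - 2)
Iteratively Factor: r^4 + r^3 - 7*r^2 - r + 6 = (r + 1)*(r^3 - 7*r + 6) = (r + 1)*(r + 3)*(r^2 - 3*r + 2) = (r - 2)*(r + 1)*(r + 3)*(r - 1)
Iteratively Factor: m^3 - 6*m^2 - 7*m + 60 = (m - 4)*(m^2 - 2*m - 15) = (m - 5)*(m - 4)*(m + 3)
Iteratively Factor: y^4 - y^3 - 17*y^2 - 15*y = (y + 3)*(y^3 - 4*y^2 - 5*y) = y*(y + 3)*(y^2 - 4*y - 5) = y*(y + 1)*(y + 3)*(y - 5)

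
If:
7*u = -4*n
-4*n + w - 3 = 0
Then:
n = w/4 - 3/4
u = 3/7 - w/7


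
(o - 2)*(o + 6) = o^2 + 4*o - 12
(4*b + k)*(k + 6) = 4*b*k + 24*b + k^2 + 6*k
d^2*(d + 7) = d^3 + 7*d^2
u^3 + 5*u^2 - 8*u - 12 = (u - 2)*(u + 1)*(u + 6)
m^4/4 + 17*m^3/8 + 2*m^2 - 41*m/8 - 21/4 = (m/2 + 1/2)*(m/2 + 1)*(m - 3/2)*(m + 7)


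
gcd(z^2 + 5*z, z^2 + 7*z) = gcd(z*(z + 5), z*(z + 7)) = z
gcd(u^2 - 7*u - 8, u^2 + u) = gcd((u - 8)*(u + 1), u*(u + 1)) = u + 1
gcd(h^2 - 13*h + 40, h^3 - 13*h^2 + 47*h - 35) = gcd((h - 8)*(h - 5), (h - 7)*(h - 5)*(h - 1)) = h - 5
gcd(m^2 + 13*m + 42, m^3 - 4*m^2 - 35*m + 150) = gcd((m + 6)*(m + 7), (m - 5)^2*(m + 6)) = m + 6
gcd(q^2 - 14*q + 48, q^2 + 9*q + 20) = 1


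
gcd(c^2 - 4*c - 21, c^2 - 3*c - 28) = c - 7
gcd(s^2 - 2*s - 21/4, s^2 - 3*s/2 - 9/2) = s + 3/2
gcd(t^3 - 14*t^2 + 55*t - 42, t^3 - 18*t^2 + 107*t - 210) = t^2 - 13*t + 42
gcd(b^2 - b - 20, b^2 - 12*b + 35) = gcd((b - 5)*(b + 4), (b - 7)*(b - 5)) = b - 5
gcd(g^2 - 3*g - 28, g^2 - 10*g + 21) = g - 7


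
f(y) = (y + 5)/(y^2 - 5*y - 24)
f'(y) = (5 - 2*y)*(y + 5)/(y^2 - 5*y - 24)^2 + 1/(y^2 - 5*y - 24)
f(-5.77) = -0.02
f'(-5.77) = 0.02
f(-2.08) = -0.31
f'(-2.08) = 0.20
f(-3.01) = 18.07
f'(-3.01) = 1818.17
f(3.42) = -0.29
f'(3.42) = -0.05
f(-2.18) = -0.34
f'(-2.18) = 0.26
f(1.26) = -0.22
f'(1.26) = -0.02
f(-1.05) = -0.22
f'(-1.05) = 0.03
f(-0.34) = -0.21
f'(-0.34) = 0.01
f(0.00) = -0.21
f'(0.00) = 0.00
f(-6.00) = -0.02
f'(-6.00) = 0.01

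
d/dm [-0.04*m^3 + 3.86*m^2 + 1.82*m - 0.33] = -0.12*m^2 + 7.72*m + 1.82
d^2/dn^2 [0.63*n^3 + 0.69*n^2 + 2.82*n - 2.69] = 3.78*n + 1.38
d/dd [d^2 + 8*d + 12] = 2*d + 8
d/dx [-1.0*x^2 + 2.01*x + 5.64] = 2.01 - 2.0*x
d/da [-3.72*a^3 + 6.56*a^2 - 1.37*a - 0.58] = -11.16*a^2 + 13.12*a - 1.37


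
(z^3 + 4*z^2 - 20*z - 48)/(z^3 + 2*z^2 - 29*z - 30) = (z^2 - 2*z - 8)/(z^2 - 4*z - 5)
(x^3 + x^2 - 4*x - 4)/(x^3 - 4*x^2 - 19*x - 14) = (x - 2)/(x - 7)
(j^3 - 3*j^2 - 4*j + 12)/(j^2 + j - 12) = (j^2 - 4)/(j + 4)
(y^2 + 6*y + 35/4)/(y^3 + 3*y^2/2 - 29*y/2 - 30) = (y + 7/2)/(y^2 - y - 12)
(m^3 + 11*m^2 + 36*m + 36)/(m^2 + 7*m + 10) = (m^2 + 9*m + 18)/(m + 5)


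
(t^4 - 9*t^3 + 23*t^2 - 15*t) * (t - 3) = t^5 - 12*t^4 + 50*t^3 - 84*t^2 + 45*t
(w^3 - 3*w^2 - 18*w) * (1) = w^3 - 3*w^2 - 18*w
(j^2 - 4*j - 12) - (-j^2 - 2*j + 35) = 2*j^2 - 2*j - 47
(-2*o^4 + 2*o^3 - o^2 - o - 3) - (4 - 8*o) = -2*o^4 + 2*o^3 - o^2 + 7*o - 7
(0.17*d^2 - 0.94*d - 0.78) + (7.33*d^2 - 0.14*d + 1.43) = 7.5*d^2 - 1.08*d + 0.65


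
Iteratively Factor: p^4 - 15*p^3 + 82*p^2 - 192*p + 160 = (p - 2)*(p^3 - 13*p^2 + 56*p - 80) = (p - 4)*(p - 2)*(p^2 - 9*p + 20) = (p - 4)^2*(p - 2)*(p - 5)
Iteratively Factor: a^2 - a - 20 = (a - 5)*(a + 4)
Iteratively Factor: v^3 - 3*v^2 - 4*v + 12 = (v - 2)*(v^2 - v - 6) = (v - 2)*(v + 2)*(v - 3)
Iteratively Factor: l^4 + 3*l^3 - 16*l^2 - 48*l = (l)*(l^3 + 3*l^2 - 16*l - 48) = l*(l + 3)*(l^2 - 16) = l*(l + 3)*(l + 4)*(l - 4)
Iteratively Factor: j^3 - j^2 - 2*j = (j + 1)*(j^2 - 2*j) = (j - 2)*(j + 1)*(j)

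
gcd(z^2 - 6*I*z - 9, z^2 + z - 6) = 1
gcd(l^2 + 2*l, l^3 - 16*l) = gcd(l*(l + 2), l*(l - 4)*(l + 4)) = l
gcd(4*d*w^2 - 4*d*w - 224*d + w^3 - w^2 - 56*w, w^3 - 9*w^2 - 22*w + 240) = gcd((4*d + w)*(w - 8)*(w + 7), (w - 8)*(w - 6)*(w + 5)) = w - 8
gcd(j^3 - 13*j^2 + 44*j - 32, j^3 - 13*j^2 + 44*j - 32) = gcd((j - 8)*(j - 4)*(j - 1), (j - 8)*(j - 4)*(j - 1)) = j^3 - 13*j^2 + 44*j - 32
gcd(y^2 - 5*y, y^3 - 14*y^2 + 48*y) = y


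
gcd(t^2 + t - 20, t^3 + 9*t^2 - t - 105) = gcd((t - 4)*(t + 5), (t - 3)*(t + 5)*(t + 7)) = t + 5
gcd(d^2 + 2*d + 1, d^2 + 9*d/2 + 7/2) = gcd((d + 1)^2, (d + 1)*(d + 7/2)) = d + 1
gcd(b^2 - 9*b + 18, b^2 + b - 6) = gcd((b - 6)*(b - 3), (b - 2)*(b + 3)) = 1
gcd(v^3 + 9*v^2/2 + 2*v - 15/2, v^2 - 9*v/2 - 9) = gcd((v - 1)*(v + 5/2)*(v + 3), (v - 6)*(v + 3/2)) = 1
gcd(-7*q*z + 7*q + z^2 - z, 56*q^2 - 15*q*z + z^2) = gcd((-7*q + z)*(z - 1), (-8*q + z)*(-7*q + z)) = -7*q + z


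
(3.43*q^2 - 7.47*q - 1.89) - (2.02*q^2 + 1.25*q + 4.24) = 1.41*q^2 - 8.72*q - 6.13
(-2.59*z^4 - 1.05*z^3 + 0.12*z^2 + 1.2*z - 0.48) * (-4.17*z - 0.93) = 10.8003*z^5 + 6.7872*z^4 + 0.4761*z^3 - 5.1156*z^2 + 0.8856*z + 0.4464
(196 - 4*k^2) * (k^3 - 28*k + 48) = -4*k^5 + 308*k^3 - 192*k^2 - 5488*k + 9408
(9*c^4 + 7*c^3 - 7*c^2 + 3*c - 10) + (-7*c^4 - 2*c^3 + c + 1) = 2*c^4 + 5*c^3 - 7*c^2 + 4*c - 9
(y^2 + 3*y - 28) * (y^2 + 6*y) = y^4 + 9*y^3 - 10*y^2 - 168*y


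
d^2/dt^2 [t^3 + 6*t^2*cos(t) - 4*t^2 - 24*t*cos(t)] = -6*t^2*cos(t) + 24*sqrt(2)*t*cos(t + pi/4) + 6*t + 48*sin(t) + 12*cos(t) - 8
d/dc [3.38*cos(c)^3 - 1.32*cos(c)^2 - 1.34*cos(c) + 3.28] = (-10.14*cos(c)^2 + 2.64*cos(c) + 1.34)*sin(c)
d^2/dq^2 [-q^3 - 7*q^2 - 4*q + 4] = -6*q - 14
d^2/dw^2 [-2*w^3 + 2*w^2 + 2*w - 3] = 4 - 12*w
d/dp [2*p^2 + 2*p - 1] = 4*p + 2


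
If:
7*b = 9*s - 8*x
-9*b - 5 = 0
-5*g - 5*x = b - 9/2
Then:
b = -5/9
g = 91/90 - x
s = 8*x/9 - 35/81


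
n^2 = n^2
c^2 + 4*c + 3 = (c + 1)*(c + 3)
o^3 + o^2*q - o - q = (o - 1)*(o + 1)*(o + q)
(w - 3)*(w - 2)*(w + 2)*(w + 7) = w^4 + 4*w^3 - 25*w^2 - 16*w + 84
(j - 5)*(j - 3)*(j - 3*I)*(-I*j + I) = -I*j^4 - 3*j^3 + 9*I*j^3 + 27*j^2 - 23*I*j^2 - 69*j + 15*I*j + 45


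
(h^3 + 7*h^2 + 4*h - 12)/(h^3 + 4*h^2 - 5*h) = (h^2 + 8*h + 12)/(h*(h + 5))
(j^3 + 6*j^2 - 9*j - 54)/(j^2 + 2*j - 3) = (j^2 + 3*j - 18)/(j - 1)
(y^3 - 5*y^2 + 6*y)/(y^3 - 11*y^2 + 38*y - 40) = y*(y - 3)/(y^2 - 9*y + 20)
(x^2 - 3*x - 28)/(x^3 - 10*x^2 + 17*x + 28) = (x + 4)/(x^2 - 3*x - 4)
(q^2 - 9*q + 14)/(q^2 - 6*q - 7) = (q - 2)/(q + 1)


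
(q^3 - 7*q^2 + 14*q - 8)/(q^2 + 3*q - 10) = (q^2 - 5*q + 4)/(q + 5)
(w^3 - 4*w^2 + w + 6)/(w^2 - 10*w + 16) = (w^2 - 2*w - 3)/(w - 8)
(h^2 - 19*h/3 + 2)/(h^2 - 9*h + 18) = (h - 1/3)/(h - 3)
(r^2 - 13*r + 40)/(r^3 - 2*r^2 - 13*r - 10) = (r - 8)/(r^2 + 3*r + 2)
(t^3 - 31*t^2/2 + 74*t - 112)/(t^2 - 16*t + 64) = (t^2 - 15*t/2 + 14)/(t - 8)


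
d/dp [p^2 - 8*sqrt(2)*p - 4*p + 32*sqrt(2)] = 2*p - 8*sqrt(2) - 4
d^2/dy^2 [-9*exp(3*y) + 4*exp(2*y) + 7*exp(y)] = (-81*exp(2*y) + 16*exp(y) + 7)*exp(y)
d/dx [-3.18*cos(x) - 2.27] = 3.18*sin(x)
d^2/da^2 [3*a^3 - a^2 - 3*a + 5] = 18*a - 2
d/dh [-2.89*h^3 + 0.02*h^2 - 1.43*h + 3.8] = -8.67*h^2 + 0.04*h - 1.43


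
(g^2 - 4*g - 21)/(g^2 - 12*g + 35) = (g + 3)/(g - 5)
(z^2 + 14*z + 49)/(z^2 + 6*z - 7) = (z + 7)/(z - 1)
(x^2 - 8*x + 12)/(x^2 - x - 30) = (x - 2)/(x + 5)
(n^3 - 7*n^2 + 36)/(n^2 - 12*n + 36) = (n^2 - n - 6)/(n - 6)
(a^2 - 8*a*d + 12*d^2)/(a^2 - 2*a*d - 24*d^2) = (a - 2*d)/(a + 4*d)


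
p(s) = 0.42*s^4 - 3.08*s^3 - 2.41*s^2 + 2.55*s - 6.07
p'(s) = 1.68*s^3 - 9.24*s^2 - 4.82*s + 2.55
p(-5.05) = 589.42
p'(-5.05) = -425.12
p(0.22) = -5.66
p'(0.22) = 1.06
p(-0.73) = -7.90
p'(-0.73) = 0.49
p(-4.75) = 471.34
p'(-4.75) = -363.08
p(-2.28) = 23.44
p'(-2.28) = -54.41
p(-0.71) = -7.89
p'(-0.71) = 0.71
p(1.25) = -11.64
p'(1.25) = -14.63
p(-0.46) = -7.43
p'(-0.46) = 2.65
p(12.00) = 3064.37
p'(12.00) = 1517.19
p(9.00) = 331.97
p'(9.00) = 435.45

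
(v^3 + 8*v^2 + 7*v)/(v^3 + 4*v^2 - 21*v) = (v + 1)/(v - 3)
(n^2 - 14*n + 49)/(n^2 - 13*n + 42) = (n - 7)/(n - 6)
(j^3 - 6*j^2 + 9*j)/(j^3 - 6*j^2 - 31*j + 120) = j*(j - 3)/(j^2 - 3*j - 40)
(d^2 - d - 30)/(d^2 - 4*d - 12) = (d + 5)/(d + 2)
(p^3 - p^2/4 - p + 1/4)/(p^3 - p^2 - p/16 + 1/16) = 4*(p + 1)/(4*p + 1)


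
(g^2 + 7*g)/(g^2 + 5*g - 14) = g/(g - 2)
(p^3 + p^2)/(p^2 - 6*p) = p*(p + 1)/(p - 6)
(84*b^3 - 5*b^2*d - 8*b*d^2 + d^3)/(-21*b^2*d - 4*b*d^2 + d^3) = (-4*b + d)/d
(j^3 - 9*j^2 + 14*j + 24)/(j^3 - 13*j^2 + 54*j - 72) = (j + 1)/(j - 3)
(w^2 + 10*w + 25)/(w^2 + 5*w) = (w + 5)/w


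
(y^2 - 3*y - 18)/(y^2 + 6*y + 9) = (y - 6)/(y + 3)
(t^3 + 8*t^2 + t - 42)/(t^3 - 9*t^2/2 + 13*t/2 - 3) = 2*(t^2 + 10*t + 21)/(2*t^2 - 5*t + 3)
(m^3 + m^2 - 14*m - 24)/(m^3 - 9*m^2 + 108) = (m^2 - 2*m - 8)/(m^2 - 12*m + 36)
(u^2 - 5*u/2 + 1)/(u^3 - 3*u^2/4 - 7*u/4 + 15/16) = 8*(u - 2)/(8*u^2 - 2*u - 15)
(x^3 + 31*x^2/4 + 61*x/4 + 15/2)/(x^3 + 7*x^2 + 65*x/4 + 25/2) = (4*x^2 + 23*x + 15)/(4*x^2 + 20*x + 25)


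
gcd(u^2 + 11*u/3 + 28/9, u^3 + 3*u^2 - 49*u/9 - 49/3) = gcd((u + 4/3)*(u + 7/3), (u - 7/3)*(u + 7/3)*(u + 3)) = u + 7/3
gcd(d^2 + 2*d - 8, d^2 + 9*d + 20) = d + 4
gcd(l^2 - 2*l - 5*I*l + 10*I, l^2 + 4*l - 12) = l - 2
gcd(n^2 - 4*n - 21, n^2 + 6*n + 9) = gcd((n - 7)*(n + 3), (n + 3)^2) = n + 3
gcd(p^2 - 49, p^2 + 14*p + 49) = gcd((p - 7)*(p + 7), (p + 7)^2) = p + 7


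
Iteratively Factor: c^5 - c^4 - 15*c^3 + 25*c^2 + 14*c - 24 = (c - 1)*(c^4 - 15*c^2 + 10*c + 24) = (c - 1)*(c + 1)*(c^3 - c^2 - 14*c + 24) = (c - 2)*(c - 1)*(c + 1)*(c^2 + c - 12) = (c - 2)*(c - 1)*(c + 1)*(c + 4)*(c - 3)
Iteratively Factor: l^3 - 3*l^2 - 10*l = (l + 2)*(l^2 - 5*l) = l*(l + 2)*(l - 5)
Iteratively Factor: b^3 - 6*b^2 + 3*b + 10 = (b - 5)*(b^2 - b - 2) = (b - 5)*(b + 1)*(b - 2)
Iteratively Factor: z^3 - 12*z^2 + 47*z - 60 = (z - 4)*(z^2 - 8*z + 15) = (z - 5)*(z - 4)*(z - 3)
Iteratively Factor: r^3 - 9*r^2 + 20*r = (r - 5)*(r^2 - 4*r) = r*(r - 5)*(r - 4)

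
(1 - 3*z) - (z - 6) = 7 - 4*z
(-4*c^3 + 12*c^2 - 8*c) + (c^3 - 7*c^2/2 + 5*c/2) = -3*c^3 + 17*c^2/2 - 11*c/2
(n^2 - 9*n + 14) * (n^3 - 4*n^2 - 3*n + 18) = n^5 - 13*n^4 + 47*n^3 - 11*n^2 - 204*n + 252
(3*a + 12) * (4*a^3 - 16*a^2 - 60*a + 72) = 12*a^4 - 372*a^2 - 504*a + 864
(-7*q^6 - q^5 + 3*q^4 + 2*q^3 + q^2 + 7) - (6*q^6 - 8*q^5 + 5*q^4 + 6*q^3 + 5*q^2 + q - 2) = -13*q^6 + 7*q^5 - 2*q^4 - 4*q^3 - 4*q^2 - q + 9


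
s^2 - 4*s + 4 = (s - 2)^2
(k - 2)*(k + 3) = k^2 + k - 6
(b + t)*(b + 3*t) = b^2 + 4*b*t + 3*t^2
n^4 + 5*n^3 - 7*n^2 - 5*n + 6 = (n - 1)^2*(n + 1)*(n + 6)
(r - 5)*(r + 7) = r^2 + 2*r - 35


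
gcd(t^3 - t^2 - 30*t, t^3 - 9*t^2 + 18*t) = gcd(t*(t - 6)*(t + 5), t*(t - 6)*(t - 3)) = t^2 - 6*t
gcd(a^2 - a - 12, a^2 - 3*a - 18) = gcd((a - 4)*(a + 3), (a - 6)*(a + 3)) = a + 3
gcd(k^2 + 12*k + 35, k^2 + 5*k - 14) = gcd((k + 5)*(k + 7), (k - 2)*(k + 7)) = k + 7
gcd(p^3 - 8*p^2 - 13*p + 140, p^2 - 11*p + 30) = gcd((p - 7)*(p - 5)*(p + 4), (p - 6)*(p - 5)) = p - 5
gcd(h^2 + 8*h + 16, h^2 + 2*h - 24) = 1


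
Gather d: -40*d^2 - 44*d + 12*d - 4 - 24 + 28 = -40*d^2 - 32*d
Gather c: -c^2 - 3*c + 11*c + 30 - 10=-c^2 + 8*c + 20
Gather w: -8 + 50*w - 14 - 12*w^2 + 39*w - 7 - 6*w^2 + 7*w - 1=-18*w^2 + 96*w - 30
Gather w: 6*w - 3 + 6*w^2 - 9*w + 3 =6*w^2 - 3*w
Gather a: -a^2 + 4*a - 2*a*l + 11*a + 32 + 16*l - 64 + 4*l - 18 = -a^2 + a*(15 - 2*l) + 20*l - 50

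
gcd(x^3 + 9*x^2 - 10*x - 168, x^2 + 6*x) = x + 6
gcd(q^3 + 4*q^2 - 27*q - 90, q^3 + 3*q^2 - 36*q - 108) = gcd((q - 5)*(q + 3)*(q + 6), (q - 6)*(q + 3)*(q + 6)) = q^2 + 9*q + 18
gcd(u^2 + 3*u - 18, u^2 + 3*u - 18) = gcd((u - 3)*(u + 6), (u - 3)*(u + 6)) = u^2 + 3*u - 18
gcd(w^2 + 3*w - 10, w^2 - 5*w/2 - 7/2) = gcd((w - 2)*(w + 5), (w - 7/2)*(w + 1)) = 1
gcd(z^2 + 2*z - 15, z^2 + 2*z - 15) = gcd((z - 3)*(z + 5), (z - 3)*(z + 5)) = z^2 + 2*z - 15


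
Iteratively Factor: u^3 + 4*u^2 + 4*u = (u)*(u^2 + 4*u + 4) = u*(u + 2)*(u + 2)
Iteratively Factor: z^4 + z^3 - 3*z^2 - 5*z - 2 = (z + 1)*(z^3 - 3*z - 2) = (z - 2)*(z + 1)*(z^2 + 2*z + 1) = (z - 2)*(z + 1)^2*(z + 1)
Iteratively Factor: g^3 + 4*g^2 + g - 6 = (g + 2)*(g^2 + 2*g - 3) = (g + 2)*(g + 3)*(g - 1)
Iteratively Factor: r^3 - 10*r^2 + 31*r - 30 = (r - 2)*(r^2 - 8*r + 15) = (r - 3)*(r - 2)*(r - 5)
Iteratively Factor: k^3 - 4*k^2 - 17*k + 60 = (k - 5)*(k^2 + k - 12) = (k - 5)*(k + 4)*(k - 3)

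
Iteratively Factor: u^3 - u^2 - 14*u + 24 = (u + 4)*(u^2 - 5*u + 6) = (u - 2)*(u + 4)*(u - 3)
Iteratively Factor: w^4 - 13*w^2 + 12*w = (w - 1)*(w^3 + w^2 - 12*w) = (w - 3)*(w - 1)*(w^2 + 4*w) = w*(w - 3)*(w - 1)*(w + 4)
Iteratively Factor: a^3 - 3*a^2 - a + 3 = (a - 1)*(a^2 - 2*a - 3) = (a - 1)*(a + 1)*(a - 3)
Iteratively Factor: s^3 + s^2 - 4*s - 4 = (s + 1)*(s^2 - 4) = (s - 2)*(s + 1)*(s + 2)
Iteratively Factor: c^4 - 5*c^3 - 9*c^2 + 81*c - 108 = (c + 4)*(c^3 - 9*c^2 + 27*c - 27) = (c - 3)*(c + 4)*(c^2 - 6*c + 9) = (c - 3)^2*(c + 4)*(c - 3)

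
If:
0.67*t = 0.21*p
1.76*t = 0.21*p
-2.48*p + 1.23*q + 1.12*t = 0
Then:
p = 0.00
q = 0.00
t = 0.00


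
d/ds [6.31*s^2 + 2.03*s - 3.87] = 12.62*s + 2.03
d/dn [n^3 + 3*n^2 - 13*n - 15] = 3*n^2 + 6*n - 13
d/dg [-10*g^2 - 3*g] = -20*g - 3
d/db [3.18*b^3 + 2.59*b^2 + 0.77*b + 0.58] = 9.54*b^2 + 5.18*b + 0.77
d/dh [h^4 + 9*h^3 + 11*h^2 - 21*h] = 4*h^3 + 27*h^2 + 22*h - 21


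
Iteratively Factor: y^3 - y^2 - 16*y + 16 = (y - 4)*(y^2 + 3*y - 4) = (y - 4)*(y + 4)*(y - 1)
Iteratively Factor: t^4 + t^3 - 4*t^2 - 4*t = (t + 1)*(t^3 - 4*t) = (t + 1)*(t + 2)*(t^2 - 2*t) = (t - 2)*(t + 1)*(t + 2)*(t)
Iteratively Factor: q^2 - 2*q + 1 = (q - 1)*(q - 1)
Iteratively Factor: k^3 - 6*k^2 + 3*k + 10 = (k + 1)*(k^2 - 7*k + 10) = (k - 5)*(k + 1)*(k - 2)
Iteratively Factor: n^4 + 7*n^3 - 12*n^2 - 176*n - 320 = (n + 4)*(n^3 + 3*n^2 - 24*n - 80) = (n + 4)^2*(n^2 - n - 20) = (n + 4)^3*(n - 5)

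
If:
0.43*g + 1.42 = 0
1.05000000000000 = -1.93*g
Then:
No Solution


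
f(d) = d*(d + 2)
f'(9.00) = 20.00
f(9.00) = 99.00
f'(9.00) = 20.00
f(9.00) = 99.00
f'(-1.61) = -1.22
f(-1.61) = -0.63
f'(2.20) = 6.40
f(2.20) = 9.24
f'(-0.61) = 0.78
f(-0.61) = -0.85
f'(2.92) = 7.84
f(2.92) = 14.37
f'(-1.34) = -0.68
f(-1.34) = -0.88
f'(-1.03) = -0.06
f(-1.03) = -1.00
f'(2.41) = 6.82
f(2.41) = 10.63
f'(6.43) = 14.86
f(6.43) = 54.20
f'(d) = 2*d + 2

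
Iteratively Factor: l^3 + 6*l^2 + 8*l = (l + 4)*(l^2 + 2*l) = (l + 2)*(l + 4)*(l)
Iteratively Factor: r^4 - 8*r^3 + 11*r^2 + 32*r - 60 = (r + 2)*(r^3 - 10*r^2 + 31*r - 30) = (r - 3)*(r + 2)*(r^2 - 7*r + 10) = (r - 5)*(r - 3)*(r + 2)*(r - 2)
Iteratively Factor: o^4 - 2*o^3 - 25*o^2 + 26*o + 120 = (o - 5)*(o^3 + 3*o^2 - 10*o - 24) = (o - 5)*(o + 2)*(o^2 + o - 12) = (o - 5)*(o - 3)*(o + 2)*(o + 4)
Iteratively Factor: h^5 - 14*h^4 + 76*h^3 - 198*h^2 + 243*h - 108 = (h - 3)*(h^4 - 11*h^3 + 43*h^2 - 69*h + 36) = (h - 3)*(h - 1)*(h^3 - 10*h^2 + 33*h - 36) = (h - 3)^2*(h - 1)*(h^2 - 7*h + 12) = (h - 4)*(h - 3)^2*(h - 1)*(h - 3)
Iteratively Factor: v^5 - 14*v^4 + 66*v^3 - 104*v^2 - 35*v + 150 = (v + 1)*(v^4 - 15*v^3 + 81*v^2 - 185*v + 150) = (v - 3)*(v + 1)*(v^3 - 12*v^2 + 45*v - 50) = (v - 3)*(v - 2)*(v + 1)*(v^2 - 10*v + 25) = (v - 5)*(v - 3)*(v - 2)*(v + 1)*(v - 5)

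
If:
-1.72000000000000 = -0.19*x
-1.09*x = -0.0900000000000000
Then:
No Solution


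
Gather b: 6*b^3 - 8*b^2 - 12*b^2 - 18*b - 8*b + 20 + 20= 6*b^3 - 20*b^2 - 26*b + 40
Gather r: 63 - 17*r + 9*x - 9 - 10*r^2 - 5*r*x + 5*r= -10*r^2 + r*(-5*x - 12) + 9*x + 54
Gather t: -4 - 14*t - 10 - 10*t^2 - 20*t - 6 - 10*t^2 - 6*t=-20*t^2 - 40*t - 20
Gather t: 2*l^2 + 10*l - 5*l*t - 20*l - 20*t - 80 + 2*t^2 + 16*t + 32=2*l^2 - 10*l + 2*t^2 + t*(-5*l - 4) - 48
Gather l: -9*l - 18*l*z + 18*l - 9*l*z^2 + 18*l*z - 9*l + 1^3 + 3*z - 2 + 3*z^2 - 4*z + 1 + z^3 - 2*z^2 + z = -9*l*z^2 + z^3 + z^2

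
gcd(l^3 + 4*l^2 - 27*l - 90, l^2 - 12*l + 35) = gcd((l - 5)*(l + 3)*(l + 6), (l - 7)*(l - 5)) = l - 5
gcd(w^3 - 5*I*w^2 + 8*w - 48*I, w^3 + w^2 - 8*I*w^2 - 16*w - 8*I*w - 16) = w^2 - 8*I*w - 16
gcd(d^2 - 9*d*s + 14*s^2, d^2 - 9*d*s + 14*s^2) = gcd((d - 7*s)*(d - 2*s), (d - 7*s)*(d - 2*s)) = d^2 - 9*d*s + 14*s^2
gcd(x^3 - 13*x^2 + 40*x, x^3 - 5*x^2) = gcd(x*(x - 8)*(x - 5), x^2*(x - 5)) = x^2 - 5*x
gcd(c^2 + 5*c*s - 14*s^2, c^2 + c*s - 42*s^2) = c + 7*s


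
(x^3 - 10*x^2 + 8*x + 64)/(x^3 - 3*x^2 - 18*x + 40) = (x^3 - 10*x^2 + 8*x + 64)/(x^3 - 3*x^2 - 18*x + 40)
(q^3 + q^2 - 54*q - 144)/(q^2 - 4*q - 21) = (q^2 - 2*q - 48)/(q - 7)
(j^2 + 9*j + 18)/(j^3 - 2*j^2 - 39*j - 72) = (j + 6)/(j^2 - 5*j - 24)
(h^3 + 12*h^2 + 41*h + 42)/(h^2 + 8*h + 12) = (h^2 + 10*h + 21)/(h + 6)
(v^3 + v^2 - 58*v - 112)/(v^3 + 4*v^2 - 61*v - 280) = (v + 2)/(v + 5)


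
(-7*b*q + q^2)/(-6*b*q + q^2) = (7*b - q)/(6*b - q)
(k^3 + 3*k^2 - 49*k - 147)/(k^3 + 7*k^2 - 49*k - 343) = (k + 3)/(k + 7)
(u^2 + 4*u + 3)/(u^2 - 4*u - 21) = (u + 1)/(u - 7)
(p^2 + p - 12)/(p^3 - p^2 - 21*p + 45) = (p + 4)/(p^2 + 2*p - 15)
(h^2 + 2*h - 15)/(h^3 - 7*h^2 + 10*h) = (h^2 + 2*h - 15)/(h*(h^2 - 7*h + 10))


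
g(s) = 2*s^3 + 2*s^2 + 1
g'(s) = 6*s^2 + 4*s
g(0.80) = 3.30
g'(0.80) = 7.04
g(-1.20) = 0.42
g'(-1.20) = 3.84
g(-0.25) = 1.09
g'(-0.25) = -0.62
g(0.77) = 3.10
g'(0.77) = 6.64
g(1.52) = 12.64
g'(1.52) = 19.94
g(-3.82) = -81.30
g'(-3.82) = 72.27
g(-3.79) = -79.15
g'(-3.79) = 71.02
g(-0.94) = 1.11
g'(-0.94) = 1.54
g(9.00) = 1621.00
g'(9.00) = 522.00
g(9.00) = 1621.00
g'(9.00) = 522.00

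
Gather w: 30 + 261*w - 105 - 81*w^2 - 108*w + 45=-81*w^2 + 153*w - 30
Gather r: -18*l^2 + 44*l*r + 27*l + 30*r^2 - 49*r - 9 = -18*l^2 + 27*l + 30*r^2 + r*(44*l - 49) - 9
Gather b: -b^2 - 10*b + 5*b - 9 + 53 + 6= -b^2 - 5*b + 50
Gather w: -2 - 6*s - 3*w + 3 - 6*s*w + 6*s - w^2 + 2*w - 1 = -w^2 + w*(-6*s - 1)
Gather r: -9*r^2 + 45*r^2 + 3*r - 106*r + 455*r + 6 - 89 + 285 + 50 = 36*r^2 + 352*r + 252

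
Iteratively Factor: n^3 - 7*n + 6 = (n + 3)*(n^2 - 3*n + 2) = (n - 2)*(n + 3)*(n - 1)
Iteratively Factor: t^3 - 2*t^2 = (t - 2)*(t^2) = t*(t - 2)*(t)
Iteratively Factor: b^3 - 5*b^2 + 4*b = (b)*(b^2 - 5*b + 4) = b*(b - 1)*(b - 4)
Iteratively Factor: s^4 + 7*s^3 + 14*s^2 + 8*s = (s)*(s^3 + 7*s^2 + 14*s + 8) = s*(s + 2)*(s^2 + 5*s + 4) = s*(s + 1)*(s + 2)*(s + 4)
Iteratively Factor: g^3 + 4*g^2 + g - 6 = (g + 2)*(g^2 + 2*g - 3) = (g + 2)*(g + 3)*(g - 1)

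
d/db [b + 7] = 1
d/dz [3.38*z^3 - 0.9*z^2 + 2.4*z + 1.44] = 10.14*z^2 - 1.8*z + 2.4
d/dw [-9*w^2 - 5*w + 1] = -18*w - 5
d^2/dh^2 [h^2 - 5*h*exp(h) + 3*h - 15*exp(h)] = -5*h*exp(h) - 25*exp(h) + 2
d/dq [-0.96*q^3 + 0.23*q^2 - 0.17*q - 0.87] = -2.88*q^2 + 0.46*q - 0.17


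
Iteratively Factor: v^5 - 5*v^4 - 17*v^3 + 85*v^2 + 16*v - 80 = (v + 1)*(v^4 - 6*v^3 - 11*v^2 + 96*v - 80) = (v - 1)*(v + 1)*(v^3 - 5*v^2 - 16*v + 80) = (v - 5)*(v - 1)*(v + 1)*(v^2 - 16) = (v - 5)*(v - 1)*(v + 1)*(v + 4)*(v - 4)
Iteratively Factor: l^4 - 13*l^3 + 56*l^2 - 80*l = (l)*(l^3 - 13*l^2 + 56*l - 80) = l*(l - 4)*(l^2 - 9*l + 20) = l*(l - 4)^2*(l - 5)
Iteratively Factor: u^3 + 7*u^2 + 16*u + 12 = (u + 3)*(u^2 + 4*u + 4) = (u + 2)*(u + 3)*(u + 2)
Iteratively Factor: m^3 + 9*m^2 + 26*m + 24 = (m + 3)*(m^2 + 6*m + 8) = (m + 2)*(m + 3)*(m + 4)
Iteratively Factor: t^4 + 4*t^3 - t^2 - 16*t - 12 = (t + 3)*(t^3 + t^2 - 4*t - 4) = (t - 2)*(t + 3)*(t^2 + 3*t + 2) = (t - 2)*(t + 2)*(t + 3)*(t + 1)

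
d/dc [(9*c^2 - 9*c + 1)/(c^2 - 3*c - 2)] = (-18*c^2 - 38*c + 21)/(c^4 - 6*c^3 + 5*c^2 + 12*c + 4)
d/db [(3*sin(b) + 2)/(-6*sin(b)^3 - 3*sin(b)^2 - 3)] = (12*sin(b)^3 + 15*sin(b)^2 + 4*sin(b) - 3)*cos(b)/(3*(2*sin(b)^3 + sin(b)^2 + 1)^2)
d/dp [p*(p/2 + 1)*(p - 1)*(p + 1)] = 2*p^3 + 3*p^2 - p - 1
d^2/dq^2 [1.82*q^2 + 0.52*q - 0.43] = 3.64000000000000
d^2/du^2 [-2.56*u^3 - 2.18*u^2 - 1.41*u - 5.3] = -15.36*u - 4.36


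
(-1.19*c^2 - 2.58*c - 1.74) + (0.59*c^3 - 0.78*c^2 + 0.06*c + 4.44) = 0.59*c^3 - 1.97*c^2 - 2.52*c + 2.7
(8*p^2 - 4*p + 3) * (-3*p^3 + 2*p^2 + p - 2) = -24*p^5 + 28*p^4 - 9*p^3 - 14*p^2 + 11*p - 6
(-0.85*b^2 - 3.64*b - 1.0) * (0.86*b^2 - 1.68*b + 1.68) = -0.731*b^4 - 1.7024*b^3 + 3.8272*b^2 - 4.4352*b - 1.68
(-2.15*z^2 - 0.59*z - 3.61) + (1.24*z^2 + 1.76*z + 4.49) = -0.91*z^2 + 1.17*z + 0.88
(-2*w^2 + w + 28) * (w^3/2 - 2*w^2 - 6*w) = -w^5 + 9*w^4/2 + 24*w^3 - 62*w^2 - 168*w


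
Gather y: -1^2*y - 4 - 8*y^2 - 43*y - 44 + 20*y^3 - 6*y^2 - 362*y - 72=20*y^3 - 14*y^2 - 406*y - 120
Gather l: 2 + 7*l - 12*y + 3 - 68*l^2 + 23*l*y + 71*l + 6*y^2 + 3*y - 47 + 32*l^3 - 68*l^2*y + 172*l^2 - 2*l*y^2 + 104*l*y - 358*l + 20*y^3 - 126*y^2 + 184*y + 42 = 32*l^3 + l^2*(104 - 68*y) + l*(-2*y^2 + 127*y - 280) + 20*y^3 - 120*y^2 + 175*y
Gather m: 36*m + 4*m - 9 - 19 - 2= 40*m - 30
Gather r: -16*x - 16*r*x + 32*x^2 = -16*r*x + 32*x^2 - 16*x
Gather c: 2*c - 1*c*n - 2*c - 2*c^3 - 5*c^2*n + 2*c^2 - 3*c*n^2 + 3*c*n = -2*c^3 + c^2*(2 - 5*n) + c*(-3*n^2 + 2*n)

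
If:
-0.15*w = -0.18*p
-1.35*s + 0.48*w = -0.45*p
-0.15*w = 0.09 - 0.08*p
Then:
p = -0.90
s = -0.68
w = -1.08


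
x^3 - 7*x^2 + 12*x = x*(x - 4)*(x - 3)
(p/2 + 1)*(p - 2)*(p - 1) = p^3/2 - p^2/2 - 2*p + 2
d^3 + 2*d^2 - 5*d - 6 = (d - 2)*(d + 1)*(d + 3)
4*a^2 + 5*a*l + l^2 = (a + l)*(4*a + l)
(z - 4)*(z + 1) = z^2 - 3*z - 4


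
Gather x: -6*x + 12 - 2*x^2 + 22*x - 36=-2*x^2 + 16*x - 24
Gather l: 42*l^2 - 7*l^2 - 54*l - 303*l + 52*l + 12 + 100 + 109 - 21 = 35*l^2 - 305*l + 200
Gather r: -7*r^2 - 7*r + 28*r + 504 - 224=-7*r^2 + 21*r + 280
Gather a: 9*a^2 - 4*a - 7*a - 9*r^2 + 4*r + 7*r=9*a^2 - 11*a - 9*r^2 + 11*r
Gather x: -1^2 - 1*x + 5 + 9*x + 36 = 8*x + 40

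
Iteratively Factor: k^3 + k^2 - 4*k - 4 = (k + 1)*(k^2 - 4) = (k - 2)*(k + 1)*(k + 2)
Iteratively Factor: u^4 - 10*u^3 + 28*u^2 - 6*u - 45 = (u - 3)*(u^3 - 7*u^2 + 7*u + 15) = (u - 3)^2*(u^2 - 4*u - 5) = (u - 3)^2*(u + 1)*(u - 5)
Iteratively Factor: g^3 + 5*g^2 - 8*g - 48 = (g - 3)*(g^2 + 8*g + 16) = (g - 3)*(g + 4)*(g + 4)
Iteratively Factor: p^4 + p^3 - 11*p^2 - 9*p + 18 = (p - 1)*(p^3 + 2*p^2 - 9*p - 18) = (p - 1)*(p + 3)*(p^2 - p - 6) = (p - 1)*(p + 2)*(p + 3)*(p - 3)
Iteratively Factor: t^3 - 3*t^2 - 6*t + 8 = (t + 2)*(t^2 - 5*t + 4) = (t - 1)*(t + 2)*(t - 4)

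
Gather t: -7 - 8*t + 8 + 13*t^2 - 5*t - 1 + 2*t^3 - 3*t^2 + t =2*t^3 + 10*t^2 - 12*t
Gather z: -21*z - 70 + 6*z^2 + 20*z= 6*z^2 - z - 70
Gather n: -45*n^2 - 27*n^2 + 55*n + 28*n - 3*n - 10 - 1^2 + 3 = -72*n^2 + 80*n - 8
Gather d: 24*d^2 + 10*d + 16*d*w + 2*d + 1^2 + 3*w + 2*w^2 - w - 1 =24*d^2 + d*(16*w + 12) + 2*w^2 + 2*w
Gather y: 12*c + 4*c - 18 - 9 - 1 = 16*c - 28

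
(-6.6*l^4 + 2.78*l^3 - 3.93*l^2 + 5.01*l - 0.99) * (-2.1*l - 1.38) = 13.86*l^5 + 3.27*l^4 + 4.4166*l^3 - 5.0976*l^2 - 4.8348*l + 1.3662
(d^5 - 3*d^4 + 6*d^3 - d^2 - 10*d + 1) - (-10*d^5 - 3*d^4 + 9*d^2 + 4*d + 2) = 11*d^5 + 6*d^3 - 10*d^2 - 14*d - 1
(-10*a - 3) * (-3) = 30*a + 9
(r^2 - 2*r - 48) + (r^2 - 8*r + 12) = 2*r^2 - 10*r - 36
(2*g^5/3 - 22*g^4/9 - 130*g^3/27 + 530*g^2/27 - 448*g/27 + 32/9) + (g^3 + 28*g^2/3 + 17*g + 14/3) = 2*g^5/3 - 22*g^4/9 - 103*g^3/27 + 782*g^2/27 + 11*g/27 + 74/9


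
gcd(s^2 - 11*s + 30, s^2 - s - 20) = s - 5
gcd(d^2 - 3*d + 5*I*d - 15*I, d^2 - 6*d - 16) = 1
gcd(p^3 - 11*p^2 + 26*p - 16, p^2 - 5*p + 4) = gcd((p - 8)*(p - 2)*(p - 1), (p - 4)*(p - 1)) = p - 1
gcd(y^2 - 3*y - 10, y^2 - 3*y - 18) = 1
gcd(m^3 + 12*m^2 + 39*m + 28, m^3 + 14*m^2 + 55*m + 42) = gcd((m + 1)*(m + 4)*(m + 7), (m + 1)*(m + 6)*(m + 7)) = m^2 + 8*m + 7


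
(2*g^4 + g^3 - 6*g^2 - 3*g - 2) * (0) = 0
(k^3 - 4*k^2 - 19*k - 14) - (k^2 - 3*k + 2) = k^3 - 5*k^2 - 16*k - 16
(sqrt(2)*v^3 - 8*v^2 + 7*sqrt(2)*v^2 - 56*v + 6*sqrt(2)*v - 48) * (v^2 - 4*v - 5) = sqrt(2)*v^5 - 8*v^4 + 3*sqrt(2)*v^4 - 27*sqrt(2)*v^3 - 24*v^3 - 59*sqrt(2)*v^2 + 216*v^2 - 30*sqrt(2)*v + 472*v + 240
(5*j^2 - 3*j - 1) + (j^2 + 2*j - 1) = 6*j^2 - j - 2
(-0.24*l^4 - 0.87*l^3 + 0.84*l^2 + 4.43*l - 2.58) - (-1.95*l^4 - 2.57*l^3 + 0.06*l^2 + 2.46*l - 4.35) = 1.71*l^4 + 1.7*l^3 + 0.78*l^2 + 1.97*l + 1.77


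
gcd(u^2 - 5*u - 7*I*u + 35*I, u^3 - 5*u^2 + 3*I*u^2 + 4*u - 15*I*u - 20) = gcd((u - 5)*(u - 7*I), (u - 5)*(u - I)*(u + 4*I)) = u - 5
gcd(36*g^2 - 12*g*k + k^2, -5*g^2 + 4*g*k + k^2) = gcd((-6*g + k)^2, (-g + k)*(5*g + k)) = 1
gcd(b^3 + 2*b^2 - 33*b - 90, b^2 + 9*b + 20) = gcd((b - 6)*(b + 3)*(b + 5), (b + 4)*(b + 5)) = b + 5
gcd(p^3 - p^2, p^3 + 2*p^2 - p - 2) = p - 1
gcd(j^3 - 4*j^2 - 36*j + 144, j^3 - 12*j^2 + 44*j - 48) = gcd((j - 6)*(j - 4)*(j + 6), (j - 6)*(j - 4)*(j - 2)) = j^2 - 10*j + 24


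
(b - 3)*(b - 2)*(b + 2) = b^3 - 3*b^2 - 4*b + 12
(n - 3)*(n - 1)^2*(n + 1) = n^4 - 4*n^3 + 2*n^2 + 4*n - 3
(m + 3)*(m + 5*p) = m^2 + 5*m*p + 3*m + 15*p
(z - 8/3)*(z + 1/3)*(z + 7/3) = z^3 - 19*z/3 - 56/27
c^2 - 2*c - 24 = (c - 6)*(c + 4)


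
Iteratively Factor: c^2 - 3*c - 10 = (c - 5)*(c + 2)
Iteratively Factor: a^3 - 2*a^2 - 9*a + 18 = (a - 2)*(a^2 - 9) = (a - 3)*(a - 2)*(a + 3)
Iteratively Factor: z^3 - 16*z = (z + 4)*(z^2 - 4*z) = (z - 4)*(z + 4)*(z)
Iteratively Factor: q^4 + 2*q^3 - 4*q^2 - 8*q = (q + 2)*(q^3 - 4*q) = (q - 2)*(q + 2)*(q^2 + 2*q) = q*(q - 2)*(q + 2)*(q + 2)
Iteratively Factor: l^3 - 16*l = (l + 4)*(l^2 - 4*l) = l*(l + 4)*(l - 4)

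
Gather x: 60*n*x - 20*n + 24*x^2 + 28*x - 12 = -20*n + 24*x^2 + x*(60*n + 28) - 12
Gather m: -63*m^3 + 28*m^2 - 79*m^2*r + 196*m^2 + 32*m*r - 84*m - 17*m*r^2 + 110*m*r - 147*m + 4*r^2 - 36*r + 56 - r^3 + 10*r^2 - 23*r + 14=-63*m^3 + m^2*(224 - 79*r) + m*(-17*r^2 + 142*r - 231) - r^3 + 14*r^2 - 59*r + 70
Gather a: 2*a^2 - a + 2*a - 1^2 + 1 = 2*a^2 + a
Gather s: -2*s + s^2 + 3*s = s^2 + s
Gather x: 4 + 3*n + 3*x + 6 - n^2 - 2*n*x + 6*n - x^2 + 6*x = -n^2 + 9*n - x^2 + x*(9 - 2*n) + 10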